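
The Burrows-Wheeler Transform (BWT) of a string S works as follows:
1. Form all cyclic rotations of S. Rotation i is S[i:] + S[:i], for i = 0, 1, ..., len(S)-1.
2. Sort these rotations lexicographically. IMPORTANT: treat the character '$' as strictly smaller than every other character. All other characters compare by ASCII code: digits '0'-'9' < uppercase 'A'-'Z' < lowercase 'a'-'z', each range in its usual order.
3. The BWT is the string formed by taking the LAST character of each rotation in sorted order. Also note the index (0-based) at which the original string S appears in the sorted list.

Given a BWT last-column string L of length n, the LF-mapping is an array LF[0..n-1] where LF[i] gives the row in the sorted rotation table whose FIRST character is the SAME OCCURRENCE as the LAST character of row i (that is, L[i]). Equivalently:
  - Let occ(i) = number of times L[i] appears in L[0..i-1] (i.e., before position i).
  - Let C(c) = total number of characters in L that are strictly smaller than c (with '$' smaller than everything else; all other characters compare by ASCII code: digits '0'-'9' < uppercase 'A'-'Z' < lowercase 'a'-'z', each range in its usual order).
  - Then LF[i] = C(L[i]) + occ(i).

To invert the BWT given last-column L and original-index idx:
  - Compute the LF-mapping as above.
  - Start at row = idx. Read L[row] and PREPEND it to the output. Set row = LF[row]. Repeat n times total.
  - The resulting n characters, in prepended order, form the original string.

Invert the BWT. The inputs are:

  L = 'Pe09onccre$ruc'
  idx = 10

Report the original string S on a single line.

LF mapping: 3 7 1 2 10 9 4 5 11 8 0 12 13 6
Walk LF starting at row 10, prepending L[row]:
  step 1: row=10, L[10]='$', prepend. Next row=LF[10]=0
  step 2: row=0, L[0]='P', prepend. Next row=LF[0]=3
  step 3: row=3, L[3]='9', prepend. Next row=LF[3]=2
  step 4: row=2, L[2]='0', prepend. Next row=LF[2]=1
  step 5: row=1, L[1]='e', prepend. Next row=LF[1]=7
  step 6: row=7, L[7]='c', prepend. Next row=LF[7]=5
  step 7: row=5, L[5]='n', prepend. Next row=LF[5]=9
  step 8: row=9, L[9]='e', prepend. Next row=LF[9]=8
  step 9: row=8, L[8]='r', prepend. Next row=LF[8]=11
  step 10: row=11, L[11]='r', prepend. Next row=LF[11]=12
  step 11: row=12, L[12]='u', prepend. Next row=LF[12]=13
  step 12: row=13, L[13]='c', prepend. Next row=LF[13]=6
  step 13: row=6, L[6]='c', prepend. Next row=LF[6]=4
  step 14: row=4, L[4]='o', prepend. Next row=LF[4]=10
Reversed output: occurrence09P$

Answer: occurrence09P$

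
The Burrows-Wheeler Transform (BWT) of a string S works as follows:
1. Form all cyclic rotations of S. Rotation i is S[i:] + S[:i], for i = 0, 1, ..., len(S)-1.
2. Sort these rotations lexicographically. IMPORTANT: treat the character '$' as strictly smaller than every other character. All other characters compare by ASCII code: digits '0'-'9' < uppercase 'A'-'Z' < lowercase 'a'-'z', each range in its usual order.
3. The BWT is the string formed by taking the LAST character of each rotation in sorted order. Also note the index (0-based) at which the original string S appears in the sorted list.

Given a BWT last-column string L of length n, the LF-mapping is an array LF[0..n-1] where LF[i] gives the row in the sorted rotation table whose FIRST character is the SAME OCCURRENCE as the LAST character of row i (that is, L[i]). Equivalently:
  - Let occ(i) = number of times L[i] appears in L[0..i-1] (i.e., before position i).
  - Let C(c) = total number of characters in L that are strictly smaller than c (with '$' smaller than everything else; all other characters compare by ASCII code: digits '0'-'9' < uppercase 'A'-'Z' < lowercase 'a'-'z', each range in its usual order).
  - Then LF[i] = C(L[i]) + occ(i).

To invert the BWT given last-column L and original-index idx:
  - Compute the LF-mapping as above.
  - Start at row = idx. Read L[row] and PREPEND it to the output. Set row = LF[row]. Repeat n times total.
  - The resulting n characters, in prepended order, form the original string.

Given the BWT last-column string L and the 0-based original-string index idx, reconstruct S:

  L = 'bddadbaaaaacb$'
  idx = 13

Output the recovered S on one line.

LF mapping: 7 11 12 1 13 8 2 3 4 5 6 10 9 0
Walk LF starting at row 13, prepending L[row]:
  step 1: row=13, L[13]='$', prepend. Next row=LF[13]=0
  step 2: row=0, L[0]='b', prepend. Next row=LF[0]=7
  step 3: row=7, L[7]='a', prepend. Next row=LF[7]=3
  step 4: row=3, L[3]='a', prepend. Next row=LF[3]=1
  step 5: row=1, L[1]='d', prepend. Next row=LF[1]=11
  step 6: row=11, L[11]='c', prepend. Next row=LF[11]=10
  step 7: row=10, L[10]='a', prepend. Next row=LF[10]=6
  step 8: row=6, L[6]='a', prepend. Next row=LF[6]=2
  step 9: row=2, L[2]='d', prepend. Next row=LF[2]=12
  step 10: row=12, L[12]='b', prepend. Next row=LF[12]=9
  step 11: row=9, L[9]='a', prepend. Next row=LF[9]=5
  step 12: row=5, L[5]='b', prepend. Next row=LF[5]=8
  step 13: row=8, L[8]='a', prepend. Next row=LF[8]=4
  step 14: row=4, L[4]='d', prepend. Next row=LF[4]=13
Reversed output: dababdaacdaab$

Answer: dababdaacdaab$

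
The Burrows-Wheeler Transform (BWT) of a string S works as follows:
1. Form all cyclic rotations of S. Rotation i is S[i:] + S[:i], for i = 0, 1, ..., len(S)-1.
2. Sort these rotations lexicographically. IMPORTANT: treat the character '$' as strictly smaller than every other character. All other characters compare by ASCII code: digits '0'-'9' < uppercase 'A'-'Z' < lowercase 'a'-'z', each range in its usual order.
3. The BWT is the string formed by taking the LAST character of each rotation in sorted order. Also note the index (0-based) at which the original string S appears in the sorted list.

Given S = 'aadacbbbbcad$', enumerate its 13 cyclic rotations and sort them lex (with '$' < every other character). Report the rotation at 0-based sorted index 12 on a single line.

All 13 rotations (rotation i = S[i:]+S[:i]):
  rot[0] = aadacbbbbcad$
  rot[1] = adacbbbbcad$a
  rot[2] = dacbbbbcad$aa
  rot[3] = acbbbbcad$aad
  rot[4] = cbbbbcad$aada
  rot[5] = bbbbcad$aadac
  rot[6] = bbbcad$aadacb
  rot[7] = bbcad$aadacbb
  rot[8] = bcad$aadacbbb
  rot[9] = cad$aadacbbbb
  rot[10] = ad$aadacbbbbc
  rot[11] = d$aadacbbbbca
  rot[12] = $aadacbbbbcad
Sorted (with $ < everything):
  sorted[0] = $aadacbbbbcad
  sorted[1] = aadacbbbbcad$
  sorted[2] = acbbbbcad$aad
  sorted[3] = ad$aadacbbbbc
  sorted[4] = adacbbbbcad$a
  sorted[5] = bbbbcad$aadac
  sorted[6] = bbbcad$aadacb
  sorted[7] = bbcad$aadacbb
  sorted[8] = bcad$aadacbbb
  sorted[9] = cad$aadacbbbb
  sorted[10] = cbbbbcad$aada
  sorted[11] = d$aadacbbbbca
  sorted[12] = dacbbbbcad$aa
sorted[12] = dacbbbbcad$aa

Answer: dacbbbbcad$aa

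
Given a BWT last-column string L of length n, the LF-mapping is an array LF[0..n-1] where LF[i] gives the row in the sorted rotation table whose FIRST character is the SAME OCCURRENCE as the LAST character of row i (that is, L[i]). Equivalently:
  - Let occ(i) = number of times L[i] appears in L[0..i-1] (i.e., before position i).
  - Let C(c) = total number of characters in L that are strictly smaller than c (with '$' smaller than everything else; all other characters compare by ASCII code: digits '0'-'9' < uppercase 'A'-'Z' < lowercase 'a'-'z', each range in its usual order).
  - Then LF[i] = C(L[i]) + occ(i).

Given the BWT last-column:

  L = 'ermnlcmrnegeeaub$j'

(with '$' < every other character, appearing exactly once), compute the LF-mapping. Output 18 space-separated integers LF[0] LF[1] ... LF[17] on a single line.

Answer: 4 15 11 13 10 3 12 16 14 5 8 6 7 1 17 2 0 9

Derivation:
Char counts: '$':1, 'a':1, 'b':1, 'c':1, 'e':4, 'g':1, 'j':1, 'l':1, 'm':2, 'n':2, 'r':2, 'u':1
C (first-col start): C('$')=0, C('a')=1, C('b')=2, C('c')=3, C('e')=4, C('g')=8, C('j')=9, C('l')=10, C('m')=11, C('n')=13, C('r')=15, C('u')=17
L[0]='e': occ=0, LF[0]=C('e')+0=4+0=4
L[1]='r': occ=0, LF[1]=C('r')+0=15+0=15
L[2]='m': occ=0, LF[2]=C('m')+0=11+0=11
L[3]='n': occ=0, LF[3]=C('n')+0=13+0=13
L[4]='l': occ=0, LF[4]=C('l')+0=10+0=10
L[5]='c': occ=0, LF[5]=C('c')+0=3+0=3
L[6]='m': occ=1, LF[6]=C('m')+1=11+1=12
L[7]='r': occ=1, LF[7]=C('r')+1=15+1=16
L[8]='n': occ=1, LF[8]=C('n')+1=13+1=14
L[9]='e': occ=1, LF[9]=C('e')+1=4+1=5
L[10]='g': occ=0, LF[10]=C('g')+0=8+0=8
L[11]='e': occ=2, LF[11]=C('e')+2=4+2=6
L[12]='e': occ=3, LF[12]=C('e')+3=4+3=7
L[13]='a': occ=0, LF[13]=C('a')+0=1+0=1
L[14]='u': occ=0, LF[14]=C('u')+0=17+0=17
L[15]='b': occ=0, LF[15]=C('b')+0=2+0=2
L[16]='$': occ=0, LF[16]=C('$')+0=0+0=0
L[17]='j': occ=0, LF[17]=C('j')+0=9+0=9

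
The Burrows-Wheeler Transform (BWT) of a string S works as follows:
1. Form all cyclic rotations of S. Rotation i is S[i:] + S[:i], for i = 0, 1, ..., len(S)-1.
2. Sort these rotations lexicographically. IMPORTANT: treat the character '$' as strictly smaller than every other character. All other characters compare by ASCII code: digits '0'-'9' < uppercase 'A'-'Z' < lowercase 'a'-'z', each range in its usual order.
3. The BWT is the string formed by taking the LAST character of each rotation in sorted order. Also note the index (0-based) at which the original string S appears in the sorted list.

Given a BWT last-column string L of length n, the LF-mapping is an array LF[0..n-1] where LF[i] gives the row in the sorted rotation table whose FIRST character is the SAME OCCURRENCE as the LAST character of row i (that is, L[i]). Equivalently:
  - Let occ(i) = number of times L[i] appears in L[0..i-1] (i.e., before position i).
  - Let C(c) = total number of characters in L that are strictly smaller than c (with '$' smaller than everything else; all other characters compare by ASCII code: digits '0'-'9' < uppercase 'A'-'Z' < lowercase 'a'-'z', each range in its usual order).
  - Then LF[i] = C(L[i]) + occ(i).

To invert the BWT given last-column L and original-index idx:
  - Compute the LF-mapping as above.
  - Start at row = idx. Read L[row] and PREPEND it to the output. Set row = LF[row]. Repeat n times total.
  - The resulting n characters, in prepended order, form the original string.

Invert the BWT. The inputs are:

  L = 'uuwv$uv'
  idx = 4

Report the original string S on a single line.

Answer: vuvwuu$

Derivation:
LF mapping: 1 2 6 4 0 3 5
Walk LF starting at row 4, prepending L[row]:
  step 1: row=4, L[4]='$', prepend. Next row=LF[4]=0
  step 2: row=0, L[0]='u', prepend. Next row=LF[0]=1
  step 3: row=1, L[1]='u', prepend. Next row=LF[1]=2
  step 4: row=2, L[2]='w', prepend. Next row=LF[2]=6
  step 5: row=6, L[6]='v', prepend. Next row=LF[6]=5
  step 6: row=5, L[5]='u', prepend. Next row=LF[5]=3
  step 7: row=3, L[3]='v', prepend. Next row=LF[3]=4
Reversed output: vuvwuu$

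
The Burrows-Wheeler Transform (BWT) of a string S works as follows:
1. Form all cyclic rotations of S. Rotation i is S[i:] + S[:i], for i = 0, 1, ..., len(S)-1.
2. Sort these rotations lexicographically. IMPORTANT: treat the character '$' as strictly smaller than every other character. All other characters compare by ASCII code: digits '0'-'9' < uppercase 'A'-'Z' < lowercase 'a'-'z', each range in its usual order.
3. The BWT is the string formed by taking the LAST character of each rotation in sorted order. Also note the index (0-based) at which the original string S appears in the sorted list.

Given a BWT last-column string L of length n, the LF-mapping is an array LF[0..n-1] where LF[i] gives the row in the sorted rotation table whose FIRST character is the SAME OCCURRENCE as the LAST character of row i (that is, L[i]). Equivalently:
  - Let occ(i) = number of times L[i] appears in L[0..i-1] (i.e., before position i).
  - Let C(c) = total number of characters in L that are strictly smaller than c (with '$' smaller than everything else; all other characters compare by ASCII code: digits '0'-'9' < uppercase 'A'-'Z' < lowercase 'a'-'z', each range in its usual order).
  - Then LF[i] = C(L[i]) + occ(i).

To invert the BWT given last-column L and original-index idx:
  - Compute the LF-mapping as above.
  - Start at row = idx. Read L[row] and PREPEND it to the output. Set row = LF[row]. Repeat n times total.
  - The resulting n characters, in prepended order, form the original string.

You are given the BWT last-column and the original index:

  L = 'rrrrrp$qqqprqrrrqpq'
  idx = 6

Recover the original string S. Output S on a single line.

Answer: qqrrrpqqrrprrqqrpr$

Derivation:
LF mapping: 10 11 12 13 14 1 0 4 5 6 2 15 7 16 17 18 8 3 9
Walk LF starting at row 6, prepending L[row]:
  step 1: row=6, L[6]='$', prepend. Next row=LF[6]=0
  step 2: row=0, L[0]='r', prepend. Next row=LF[0]=10
  step 3: row=10, L[10]='p', prepend. Next row=LF[10]=2
  step 4: row=2, L[2]='r', prepend. Next row=LF[2]=12
  step 5: row=12, L[12]='q', prepend. Next row=LF[12]=7
  step 6: row=7, L[7]='q', prepend. Next row=LF[7]=4
  step 7: row=4, L[4]='r', prepend. Next row=LF[4]=14
  step 8: row=14, L[14]='r', prepend. Next row=LF[14]=17
  step 9: row=17, L[17]='p', prepend. Next row=LF[17]=3
  step 10: row=3, L[3]='r', prepend. Next row=LF[3]=13
  step 11: row=13, L[13]='r', prepend. Next row=LF[13]=16
  step 12: row=16, L[16]='q', prepend. Next row=LF[16]=8
  step 13: row=8, L[8]='q', prepend. Next row=LF[8]=5
  step 14: row=5, L[5]='p', prepend. Next row=LF[5]=1
  step 15: row=1, L[1]='r', prepend. Next row=LF[1]=11
  step 16: row=11, L[11]='r', prepend. Next row=LF[11]=15
  step 17: row=15, L[15]='r', prepend. Next row=LF[15]=18
  step 18: row=18, L[18]='q', prepend. Next row=LF[18]=9
  step 19: row=9, L[9]='q', prepend. Next row=LF[9]=6
Reversed output: qqrrrpqqrrprrqqrpr$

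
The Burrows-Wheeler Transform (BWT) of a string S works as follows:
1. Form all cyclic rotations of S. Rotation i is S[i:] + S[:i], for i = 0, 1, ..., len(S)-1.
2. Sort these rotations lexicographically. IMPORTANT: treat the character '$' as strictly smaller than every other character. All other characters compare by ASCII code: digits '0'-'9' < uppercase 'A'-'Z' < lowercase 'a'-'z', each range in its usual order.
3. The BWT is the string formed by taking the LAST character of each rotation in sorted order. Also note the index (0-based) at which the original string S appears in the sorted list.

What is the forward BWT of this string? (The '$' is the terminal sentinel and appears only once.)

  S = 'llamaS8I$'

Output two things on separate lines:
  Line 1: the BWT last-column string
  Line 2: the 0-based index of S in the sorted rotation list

All 9 rotations (rotation i = S[i:]+S[:i]):
  rot[0] = llamaS8I$
  rot[1] = lamaS8I$l
  rot[2] = amaS8I$ll
  rot[3] = maS8I$lla
  rot[4] = aS8I$llam
  rot[5] = S8I$llama
  rot[6] = 8I$llamaS
  rot[7] = I$llamaS8
  rot[8] = $llamaS8I
Sorted (with $ < everything):
  sorted[0] = $llamaS8I  (last char: 'I')
  sorted[1] = 8I$llamaS  (last char: 'S')
  sorted[2] = I$llamaS8  (last char: '8')
  sorted[3] = S8I$llama  (last char: 'a')
  sorted[4] = aS8I$llam  (last char: 'm')
  sorted[5] = amaS8I$ll  (last char: 'l')
  sorted[6] = lamaS8I$l  (last char: 'l')
  sorted[7] = llamaS8I$  (last char: '$')
  sorted[8] = maS8I$lla  (last char: 'a')
Last column: IS8amll$a
Original string S is at sorted index 7

Answer: IS8amll$a
7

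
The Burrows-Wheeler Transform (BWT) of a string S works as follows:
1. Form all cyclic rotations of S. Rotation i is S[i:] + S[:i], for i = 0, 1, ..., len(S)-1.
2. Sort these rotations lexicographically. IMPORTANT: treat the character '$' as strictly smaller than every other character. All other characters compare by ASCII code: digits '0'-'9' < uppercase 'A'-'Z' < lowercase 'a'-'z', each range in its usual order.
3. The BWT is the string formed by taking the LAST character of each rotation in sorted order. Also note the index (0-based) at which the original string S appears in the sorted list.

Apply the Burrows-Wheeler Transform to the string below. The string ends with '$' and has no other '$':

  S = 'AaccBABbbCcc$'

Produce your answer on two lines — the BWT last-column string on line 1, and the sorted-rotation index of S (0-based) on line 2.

All 13 rotations (rotation i = S[i:]+S[:i]):
  rot[0] = AaccBABbbCcc$
  rot[1] = accBABbbCcc$A
  rot[2] = ccBABbbCcc$Aa
  rot[3] = cBABbbCcc$Aac
  rot[4] = BABbbCcc$Aacc
  rot[5] = ABbbCcc$AaccB
  rot[6] = BbbCcc$AaccBA
  rot[7] = bbCcc$AaccBAB
  rot[8] = bCcc$AaccBABb
  rot[9] = Ccc$AaccBABbb
  rot[10] = cc$AaccBABbbC
  rot[11] = c$AaccBABbbCc
  rot[12] = $AaccBABbbCcc
Sorted (with $ < everything):
  sorted[0] = $AaccBABbbCcc  (last char: 'c')
  sorted[1] = ABbbCcc$AaccB  (last char: 'B')
  sorted[2] = AaccBABbbCcc$  (last char: '$')
  sorted[3] = BABbbCcc$Aacc  (last char: 'c')
  sorted[4] = BbbCcc$AaccBA  (last char: 'A')
  sorted[5] = Ccc$AaccBABbb  (last char: 'b')
  sorted[6] = accBABbbCcc$A  (last char: 'A')
  sorted[7] = bCcc$AaccBABb  (last char: 'b')
  sorted[8] = bbCcc$AaccBAB  (last char: 'B')
  sorted[9] = c$AaccBABbbCc  (last char: 'c')
  sorted[10] = cBABbbCcc$Aac  (last char: 'c')
  sorted[11] = cc$AaccBABbbC  (last char: 'C')
  sorted[12] = ccBABbbCcc$Aa  (last char: 'a')
Last column: cB$cAbAbBccCa
Original string S is at sorted index 2

Answer: cB$cAbAbBccCa
2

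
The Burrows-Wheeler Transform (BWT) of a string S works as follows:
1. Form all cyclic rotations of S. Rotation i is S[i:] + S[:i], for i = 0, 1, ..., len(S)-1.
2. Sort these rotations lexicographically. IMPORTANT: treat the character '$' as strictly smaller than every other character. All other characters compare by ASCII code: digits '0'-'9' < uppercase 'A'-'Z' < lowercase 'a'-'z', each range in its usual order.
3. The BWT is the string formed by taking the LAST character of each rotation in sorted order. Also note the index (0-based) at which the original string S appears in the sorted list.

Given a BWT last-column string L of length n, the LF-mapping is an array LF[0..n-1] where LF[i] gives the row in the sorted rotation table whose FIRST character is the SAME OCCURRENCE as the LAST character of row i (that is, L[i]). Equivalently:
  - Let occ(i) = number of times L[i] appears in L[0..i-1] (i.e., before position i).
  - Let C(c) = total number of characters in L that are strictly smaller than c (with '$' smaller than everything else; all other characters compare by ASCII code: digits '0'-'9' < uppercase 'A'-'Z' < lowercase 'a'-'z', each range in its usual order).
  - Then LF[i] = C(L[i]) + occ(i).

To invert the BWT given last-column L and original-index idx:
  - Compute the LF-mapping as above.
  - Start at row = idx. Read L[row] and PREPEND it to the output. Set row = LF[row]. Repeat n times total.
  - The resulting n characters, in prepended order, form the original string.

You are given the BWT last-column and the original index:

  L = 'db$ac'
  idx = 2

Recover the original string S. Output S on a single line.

LF mapping: 4 2 0 1 3
Walk LF starting at row 2, prepending L[row]:
  step 1: row=2, L[2]='$', prepend. Next row=LF[2]=0
  step 2: row=0, L[0]='d', prepend. Next row=LF[0]=4
  step 3: row=4, L[4]='c', prepend. Next row=LF[4]=3
  step 4: row=3, L[3]='a', prepend. Next row=LF[3]=1
  step 5: row=1, L[1]='b', prepend. Next row=LF[1]=2
Reversed output: bacd$

Answer: bacd$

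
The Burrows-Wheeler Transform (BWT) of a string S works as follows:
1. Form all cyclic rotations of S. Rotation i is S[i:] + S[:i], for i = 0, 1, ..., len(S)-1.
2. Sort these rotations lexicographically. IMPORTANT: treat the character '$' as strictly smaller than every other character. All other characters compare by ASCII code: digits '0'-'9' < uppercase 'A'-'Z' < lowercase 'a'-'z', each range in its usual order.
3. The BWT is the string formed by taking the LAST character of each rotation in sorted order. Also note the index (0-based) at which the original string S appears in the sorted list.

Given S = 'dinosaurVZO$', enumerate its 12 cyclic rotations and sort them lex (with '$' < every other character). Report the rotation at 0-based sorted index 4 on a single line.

Answer: aurVZO$dinos

Derivation:
All 12 rotations (rotation i = S[i:]+S[:i]):
  rot[0] = dinosaurVZO$
  rot[1] = inosaurVZO$d
  rot[2] = nosaurVZO$di
  rot[3] = osaurVZO$din
  rot[4] = saurVZO$dino
  rot[5] = aurVZO$dinos
  rot[6] = urVZO$dinosa
  rot[7] = rVZO$dinosau
  rot[8] = VZO$dinosaur
  rot[9] = ZO$dinosaurV
  rot[10] = O$dinosaurVZ
  rot[11] = $dinosaurVZO
Sorted (with $ < everything):
  sorted[0] = $dinosaurVZO
  sorted[1] = O$dinosaurVZ
  sorted[2] = VZO$dinosaur
  sorted[3] = ZO$dinosaurV
  sorted[4] = aurVZO$dinos
  sorted[5] = dinosaurVZO$
  sorted[6] = inosaurVZO$d
  sorted[7] = nosaurVZO$di
  sorted[8] = osaurVZO$din
  sorted[9] = rVZO$dinosau
  sorted[10] = saurVZO$dino
  sorted[11] = urVZO$dinosa
sorted[4] = aurVZO$dinos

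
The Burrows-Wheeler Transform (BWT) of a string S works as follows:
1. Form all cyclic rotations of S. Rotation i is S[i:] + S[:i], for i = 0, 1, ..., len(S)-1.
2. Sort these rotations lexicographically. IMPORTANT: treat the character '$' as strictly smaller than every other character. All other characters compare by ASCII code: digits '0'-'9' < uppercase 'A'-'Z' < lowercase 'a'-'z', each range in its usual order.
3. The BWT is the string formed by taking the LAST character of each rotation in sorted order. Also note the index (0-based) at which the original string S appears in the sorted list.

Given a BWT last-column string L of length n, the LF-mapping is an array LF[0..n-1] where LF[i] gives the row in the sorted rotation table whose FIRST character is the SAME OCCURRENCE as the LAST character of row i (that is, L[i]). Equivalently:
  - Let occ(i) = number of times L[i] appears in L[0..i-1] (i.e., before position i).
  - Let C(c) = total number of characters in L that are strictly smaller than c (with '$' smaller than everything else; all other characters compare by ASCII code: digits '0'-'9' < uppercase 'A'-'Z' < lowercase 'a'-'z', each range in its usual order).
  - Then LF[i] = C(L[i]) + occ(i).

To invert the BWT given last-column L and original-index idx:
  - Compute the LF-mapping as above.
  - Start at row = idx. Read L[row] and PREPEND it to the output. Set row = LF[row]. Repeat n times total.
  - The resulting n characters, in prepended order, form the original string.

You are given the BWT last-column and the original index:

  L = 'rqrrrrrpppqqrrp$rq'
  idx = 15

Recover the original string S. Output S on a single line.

Answer: rrprqrpqrrrqpqrpr$

Derivation:
LF mapping: 9 5 10 11 12 13 14 1 2 3 6 7 15 16 4 0 17 8
Walk LF starting at row 15, prepending L[row]:
  step 1: row=15, L[15]='$', prepend. Next row=LF[15]=0
  step 2: row=0, L[0]='r', prepend. Next row=LF[0]=9
  step 3: row=9, L[9]='p', prepend. Next row=LF[9]=3
  step 4: row=3, L[3]='r', prepend. Next row=LF[3]=11
  step 5: row=11, L[11]='q', prepend. Next row=LF[11]=7
  step 6: row=7, L[7]='p', prepend. Next row=LF[7]=1
  step 7: row=1, L[1]='q', prepend. Next row=LF[1]=5
  step 8: row=5, L[5]='r', prepend. Next row=LF[5]=13
  step 9: row=13, L[13]='r', prepend. Next row=LF[13]=16
  step 10: row=16, L[16]='r', prepend. Next row=LF[16]=17
  step 11: row=17, L[17]='q', prepend. Next row=LF[17]=8
  step 12: row=8, L[8]='p', prepend. Next row=LF[8]=2
  step 13: row=2, L[2]='r', prepend. Next row=LF[2]=10
  step 14: row=10, L[10]='q', prepend. Next row=LF[10]=6
  step 15: row=6, L[6]='r', prepend. Next row=LF[6]=14
  step 16: row=14, L[14]='p', prepend. Next row=LF[14]=4
  step 17: row=4, L[4]='r', prepend. Next row=LF[4]=12
  step 18: row=12, L[12]='r', prepend. Next row=LF[12]=15
Reversed output: rrprqrpqrrrqpqrpr$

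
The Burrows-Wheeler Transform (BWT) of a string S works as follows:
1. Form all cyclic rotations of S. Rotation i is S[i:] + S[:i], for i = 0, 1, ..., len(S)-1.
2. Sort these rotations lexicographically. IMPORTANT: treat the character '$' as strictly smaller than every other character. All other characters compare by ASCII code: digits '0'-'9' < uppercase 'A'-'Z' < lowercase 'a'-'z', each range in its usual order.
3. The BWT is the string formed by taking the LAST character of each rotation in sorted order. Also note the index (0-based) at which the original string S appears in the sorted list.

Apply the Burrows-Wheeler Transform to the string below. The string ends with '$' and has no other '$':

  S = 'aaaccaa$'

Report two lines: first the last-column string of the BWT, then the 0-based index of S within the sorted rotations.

Answer: aac$aaca
3

Derivation:
All 8 rotations (rotation i = S[i:]+S[:i]):
  rot[0] = aaaccaa$
  rot[1] = aaccaa$a
  rot[2] = accaa$aa
  rot[3] = ccaa$aaa
  rot[4] = caa$aaac
  rot[5] = aa$aaacc
  rot[6] = a$aaacca
  rot[7] = $aaaccaa
Sorted (with $ < everything):
  sorted[0] = $aaaccaa  (last char: 'a')
  sorted[1] = a$aaacca  (last char: 'a')
  sorted[2] = aa$aaacc  (last char: 'c')
  sorted[3] = aaaccaa$  (last char: '$')
  sorted[4] = aaccaa$a  (last char: 'a')
  sorted[5] = accaa$aa  (last char: 'a')
  sorted[6] = caa$aaac  (last char: 'c')
  sorted[7] = ccaa$aaa  (last char: 'a')
Last column: aac$aaca
Original string S is at sorted index 3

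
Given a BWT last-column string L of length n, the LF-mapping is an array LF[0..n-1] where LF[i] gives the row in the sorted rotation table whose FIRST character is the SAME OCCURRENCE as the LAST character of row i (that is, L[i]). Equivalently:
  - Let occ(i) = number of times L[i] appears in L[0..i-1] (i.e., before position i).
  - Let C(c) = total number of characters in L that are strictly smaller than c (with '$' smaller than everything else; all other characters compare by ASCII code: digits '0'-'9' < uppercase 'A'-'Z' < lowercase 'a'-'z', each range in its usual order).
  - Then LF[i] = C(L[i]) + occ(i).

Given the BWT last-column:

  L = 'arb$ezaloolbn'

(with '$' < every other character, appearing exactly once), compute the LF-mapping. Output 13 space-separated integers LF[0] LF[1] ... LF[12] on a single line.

Answer: 1 11 3 0 5 12 2 6 9 10 7 4 8

Derivation:
Char counts: '$':1, 'a':2, 'b':2, 'e':1, 'l':2, 'n':1, 'o':2, 'r':1, 'z':1
C (first-col start): C('$')=0, C('a')=1, C('b')=3, C('e')=5, C('l')=6, C('n')=8, C('o')=9, C('r')=11, C('z')=12
L[0]='a': occ=0, LF[0]=C('a')+0=1+0=1
L[1]='r': occ=0, LF[1]=C('r')+0=11+0=11
L[2]='b': occ=0, LF[2]=C('b')+0=3+0=3
L[3]='$': occ=0, LF[3]=C('$')+0=0+0=0
L[4]='e': occ=0, LF[4]=C('e')+0=5+0=5
L[5]='z': occ=0, LF[5]=C('z')+0=12+0=12
L[6]='a': occ=1, LF[6]=C('a')+1=1+1=2
L[7]='l': occ=0, LF[7]=C('l')+0=6+0=6
L[8]='o': occ=0, LF[8]=C('o')+0=9+0=9
L[9]='o': occ=1, LF[9]=C('o')+1=9+1=10
L[10]='l': occ=1, LF[10]=C('l')+1=6+1=7
L[11]='b': occ=1, LF[11]=C('b')+1=3+1=4
L[12]='n': occ=0, LF[12]=C('n')+0=8+0=8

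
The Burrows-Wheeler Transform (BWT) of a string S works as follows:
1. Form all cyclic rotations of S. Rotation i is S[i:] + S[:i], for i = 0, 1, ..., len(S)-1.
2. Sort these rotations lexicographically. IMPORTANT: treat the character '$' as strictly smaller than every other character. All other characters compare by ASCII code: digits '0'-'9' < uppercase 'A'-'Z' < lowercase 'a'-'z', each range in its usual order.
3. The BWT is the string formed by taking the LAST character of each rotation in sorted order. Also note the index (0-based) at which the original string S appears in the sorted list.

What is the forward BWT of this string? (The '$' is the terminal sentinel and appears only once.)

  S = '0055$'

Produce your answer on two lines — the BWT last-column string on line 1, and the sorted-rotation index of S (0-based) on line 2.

All 5 rotations (rotation i = S[i:]+S[:i]):
  rot[0] = 0055$
  rot[1] = 055$0
  rot[2] = 55$00
  rot[3] = 5$005
  rot[4] = $0055
Sorted (with $ < everything):
  sorted[0] = $0055  (last char: '5')
  sorted[1] = 0055$  (last char: '$')
  sorted[2] = 055$0  (last char: '0')
  sorted[3] = 5$005  (last char: '5')
  sorted[4] = 55$00  (last char: '0')
Last column: 5$050
Original string S is at sorted index 1

Answer: 5$050
1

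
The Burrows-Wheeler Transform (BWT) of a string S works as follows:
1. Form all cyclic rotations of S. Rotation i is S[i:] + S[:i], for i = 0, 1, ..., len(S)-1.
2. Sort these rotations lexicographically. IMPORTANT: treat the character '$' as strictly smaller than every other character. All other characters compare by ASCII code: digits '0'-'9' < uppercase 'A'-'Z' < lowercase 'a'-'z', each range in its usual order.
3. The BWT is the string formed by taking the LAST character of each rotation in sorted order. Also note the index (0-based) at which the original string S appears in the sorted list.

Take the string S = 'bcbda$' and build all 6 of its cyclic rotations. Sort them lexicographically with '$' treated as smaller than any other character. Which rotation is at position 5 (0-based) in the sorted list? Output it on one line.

All 6 rotations (rotation i = S[i:]+S[:i]):
  rot[0] = bcbda$
  rot[1] = cbda$b
  rot[2] = bda$bc
  rot[3] = da$bcb
  rot[4] = a$bcbd
  rot[5] = $bcbda
Sorted (with $ < everything):
  sorted[0] = $bcbda
  sorted[1] = a$bcbd
  sorted[2] = bcbda$
  sorted[3] = bda$bc
  sorted[4] = cbda$b
  sorted[5] = da$bcb
sorted[5] = da$bcb

Answer: da$bcb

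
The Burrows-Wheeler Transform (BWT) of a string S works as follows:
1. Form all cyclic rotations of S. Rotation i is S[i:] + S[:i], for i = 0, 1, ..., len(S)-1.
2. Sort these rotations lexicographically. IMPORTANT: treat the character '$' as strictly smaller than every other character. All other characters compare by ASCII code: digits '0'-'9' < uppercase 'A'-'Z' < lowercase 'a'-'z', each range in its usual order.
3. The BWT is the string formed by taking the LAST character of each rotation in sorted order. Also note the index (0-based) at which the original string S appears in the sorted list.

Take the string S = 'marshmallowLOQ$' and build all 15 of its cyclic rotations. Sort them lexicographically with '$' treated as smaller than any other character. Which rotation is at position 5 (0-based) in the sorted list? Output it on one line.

Answer: arshmallowLOQ$m

Derivation:
All 15 rotations (rotation i = S[i:]+S[:i]):
  rot[0] = marshmallowLOQ$
  rot[1] = arshmallowLOQ$m
  rot[2] = rshmallowLOQ$ma
  rot[3] = shmallowLOQ$mar
  rot[4] = hmallowLOQ$mars
  rot[5] = mallowLOQ$marsh
  rot[6] = allowLOQ$marshm
  rot[7] = llowLOQ$marshma
  rot[8] = lowLOQ$marshmal
  rot[9] = owLOQ$marshmall
  rot[10] = wLOQ$marshmallo
  rot[11] = LOQ$marshmallow
  rot[12] = OQ$marshmallowL
  rot[13] = Q$marshmallowLO
  rot[14] = $marshmallowLOQ
Sorted (with $ < everything):
  sorted[0] = $marshmallowLOQ
  sorted[1] = LOQ$marshmallow
  sorted[2] = OQ$marshmallowL
  sorted[3] = Q$marshmallowLO
  sorted[4] = allowLOQ$marshm
  sorted[5] = arshmallowLOQ$m
  sorted[6] = hmallowLOQ$mars
  sorted[7] = llowLOQ$marshma
  sorted[8] = lowLOQ$marshmal
  sorted[9] = mallowLOQ$marsh
  sorted[10] = marshmallowLOQ$
  sorted[11] = owLOQ$marshmall
  sorted[12] = rshmallowLOQ$ma
  sorted[13] = shmallowLOQ$mar
  sorted[14] = wLOQ$marshmallo
sorted[5] = arshmallowLOQ$m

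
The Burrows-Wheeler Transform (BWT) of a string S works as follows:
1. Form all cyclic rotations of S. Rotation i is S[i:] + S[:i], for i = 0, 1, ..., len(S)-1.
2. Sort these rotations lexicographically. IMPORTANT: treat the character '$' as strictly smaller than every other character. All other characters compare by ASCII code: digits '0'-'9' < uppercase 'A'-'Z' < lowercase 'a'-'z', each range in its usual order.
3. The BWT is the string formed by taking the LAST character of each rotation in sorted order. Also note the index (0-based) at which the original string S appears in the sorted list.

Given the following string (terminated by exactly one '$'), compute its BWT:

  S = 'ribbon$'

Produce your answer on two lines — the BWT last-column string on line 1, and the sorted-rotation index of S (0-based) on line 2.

Answer: nibrob$
6

Derivation:
All 7 rotations (rotation i = S[i:]+S[:i]):
  rot[0] = ribbon$
  rot[1] = ibbon$r
  rot[2] = bbon$ri
  rot[3] = bon$rib
  rot[4] = on$ribb
  rot[5] = n$ribbo
  rot[6] = $ribbon
Sorted (with $ < everything):
  sorted[0] = $ribbon  (last char: 'n')
  sorted[1] = bbon$ri  (last char: 'i')
  sorted[2] = bon$rib  (last char: 'b')
  sorted[3] = ibbon$r  (last char: 'r')
  sorted[4] = n$ribbo  (last char: 'o')
  sorted[5] = on$ribb  (last char: 'b')
  sorted[6] = ribbon$  (last char: '$')
Last column: nibrob$
Original string S is at sorted index 6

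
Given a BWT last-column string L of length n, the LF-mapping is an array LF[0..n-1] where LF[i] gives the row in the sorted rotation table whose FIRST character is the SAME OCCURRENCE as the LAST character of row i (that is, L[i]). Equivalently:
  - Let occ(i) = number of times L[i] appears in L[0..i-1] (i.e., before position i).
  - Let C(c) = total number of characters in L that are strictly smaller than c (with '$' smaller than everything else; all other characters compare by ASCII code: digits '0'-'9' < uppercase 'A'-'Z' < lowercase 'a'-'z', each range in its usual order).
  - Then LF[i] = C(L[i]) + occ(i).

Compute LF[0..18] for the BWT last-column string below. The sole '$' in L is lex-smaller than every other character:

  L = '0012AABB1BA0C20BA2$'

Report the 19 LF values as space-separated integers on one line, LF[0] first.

Answer: 1 2 5 7 10 11 14 15 6 16 12 3 18 8 4 17 13 9 0

Derivation:
Char counts: '$':1, '0':4, '1':2, '2':3, 'A':4, 'B':4, 'C':1
C (first-col start): C('$')=0, C('0')=1, C('1')=5, C('2')=7, C('A')=10, C('B')=14, C('C')=18
L[0]='0': occ=0, LF[0]=C('0')+0=1+0=1
L[1]='0': occ=1, LF[1]=C('0')+1=1+1=2
L[2]='1': occ=0, LF[2]=C('1')+0=5+0=5
L[3]='2': occ=0, LF[3]=C('2')+0=7+0=7
L[4]='A': occ=0, LF[4]=C('A')+0=10+0=10
L[5]='A': occ=1, LF[5]=C('A')+1=10+1=11
L[6]='B': occ=0, LF[6]=C('B')+0=14+0=14
L[7]='B': occ=1, LF[7]=C('B')+1=14+1=15
L[8]='1': occ=1, LF[8]=C('1')+1=5+1=6
L[9]='B': occ=2, LF[9]=C('B')+2=14+2=16
L[10]='A': occ=2, LF[10]=C('A')+2=10+2=12
L[11]='0': occ=2, LF[11]=C('0')+2=1+2=3
L[12]='C': occ=0, LF[12]=C('C')+0=18+0=18
L[13]='2': occ=1, LF[13]=C('2')+1=7+1=8
L[14]='0': occ=3, LF[14]=C('0')+3=1+3=4
L[15]='B': occ=3, LF[15]=C('B')+3=14+3=17
L[16]='A': occ=3, LF[16]=C('A')+3=10+3=13
L[17]='2': occ=2, LF[17]=C('2')+2=7+2=9
L[18]='$': occ=0, LF[18]=C('$')+0=0+0=0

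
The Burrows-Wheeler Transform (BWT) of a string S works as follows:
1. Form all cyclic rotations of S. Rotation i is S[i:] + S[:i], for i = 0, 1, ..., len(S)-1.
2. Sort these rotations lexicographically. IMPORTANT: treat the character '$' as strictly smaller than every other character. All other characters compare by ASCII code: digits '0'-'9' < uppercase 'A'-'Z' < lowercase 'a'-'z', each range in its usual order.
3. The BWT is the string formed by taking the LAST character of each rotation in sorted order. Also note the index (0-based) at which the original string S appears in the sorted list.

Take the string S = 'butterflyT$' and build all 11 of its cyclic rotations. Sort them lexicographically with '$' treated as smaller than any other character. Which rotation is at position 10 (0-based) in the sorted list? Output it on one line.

Answer: yT$butterfl

Derivation:
All 11 rotations (rotation i = S[i:]+S[:i]):
  rot[0] = butterflyT$
  rot[1] = utterflyT$b
  rot[2] = tterflyT$bu
  rot[3] = terflyT$but
  rot[4] = erflyT$butt
  rot[5] = rflyT$butte
  rot[6] = flyT$butter
  rot[7] = lyT$butterf
  rot[8] = yT$butterfl
  rot[9] = T$butterfly
  rot[10] = $butterflyT
Sorted (with $ < everything):
  sorted[0] = $butterflyT
  sorted[1] = T$butterfly
  sorted[2] = butterflyT$
  sorted[3] = erflyT$butt
  sorted[4] = flyT$butter
  sorted[5] = lyT$butterf
  sorted[6] = rflyT$butte
  sorted[7] = terflyT$but
  sorted[8] = tterflyT$bu
  sorted[9] = utterflyT$b
  sorted[10] = yT$butterfl
sorted[10] = yT$butterfl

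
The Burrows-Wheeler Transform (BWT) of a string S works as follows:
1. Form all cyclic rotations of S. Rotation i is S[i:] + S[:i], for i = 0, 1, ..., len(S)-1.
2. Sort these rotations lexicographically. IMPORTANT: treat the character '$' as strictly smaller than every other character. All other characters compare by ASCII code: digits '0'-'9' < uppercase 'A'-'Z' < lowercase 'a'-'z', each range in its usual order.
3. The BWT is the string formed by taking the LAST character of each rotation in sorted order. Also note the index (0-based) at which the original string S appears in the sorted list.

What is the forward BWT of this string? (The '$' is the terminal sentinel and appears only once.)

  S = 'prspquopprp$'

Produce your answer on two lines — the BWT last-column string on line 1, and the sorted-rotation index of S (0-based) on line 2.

All 12 rotations (rotation i = S[i:]+S[:i]):
  rot[0] = prspquopprp$
  rot[1] = rspquopprp$p
  rot[2] = spquopprp$pr
  rot[3] = pquopprp$prs
  rot[4] = quopprp$prsp
  rot[5] = uopprp$prspq
  rot[6] = opprp$prspqu
  rot[7] = pprp$prspquo
  rot[8] = prp$prspquop
  rot[9] = rp$prspquopp
  rot[10] = p$prspquoppr
  rot[11] = $prspquopprp
Sorted (with $ < everything):
  sorted[0] = $prspquopprp  (last char: 'p')
  sorted[1] = opprp$prspqu  (last char: 'u')
  sorted[2] = p$prspquoppr  (last char: 'r')
  sorted[3] = pprp$prspquo  (last char: 'o')
  sorted[4] = pquopprp$prs  (last char: 's')
  sorted[5] = prp$prspquop  (last char: 'p')
  sorted[6] = prspquopprp$  (last char: '$')
  sorted[7] = quopprp$prsp  (last char: 'p')
  sorted[8] = rp$prspquopp  (last char: 'p')
  sorted[9] = rspquopprp$p  (last char: 'p')
  sorted[10] = spquopprp$pr  (last char: 'r')
  sorted[11] = uopprp$prspq  (last char: 'q')
Last column: purosp$ppprq
Original string S is at sorted index 6

Answer: purosp$ppprq
6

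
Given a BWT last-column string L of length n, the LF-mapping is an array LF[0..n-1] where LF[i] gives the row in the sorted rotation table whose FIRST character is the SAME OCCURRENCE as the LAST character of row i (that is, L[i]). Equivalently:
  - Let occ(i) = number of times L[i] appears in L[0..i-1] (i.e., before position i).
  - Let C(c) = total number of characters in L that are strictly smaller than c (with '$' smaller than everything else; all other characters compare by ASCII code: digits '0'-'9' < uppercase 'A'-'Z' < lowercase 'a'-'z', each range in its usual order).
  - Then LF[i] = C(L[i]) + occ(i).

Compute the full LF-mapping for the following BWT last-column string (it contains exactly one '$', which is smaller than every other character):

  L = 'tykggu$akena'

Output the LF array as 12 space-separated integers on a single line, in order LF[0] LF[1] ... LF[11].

Char counts: '$':1, 'a':2, 'e':1, 'g':2, 'k':2, 'n':1, 't':1, 'u':1, 'y':1
C (first-col start): C('$')=0, C('a')=1, C('e')=3, C('g')=4, C('k')=6, C('n')=8, C('t')=9, C('u')=10, C('y')=11
L[0]='t': occ=0, LF[0]=C('t')+0=9+0=9
L[1]='y': occ=0, LF[1]=C('y')+0=11+0=11
L[2]='k': occ=0, LF[2]=C('k')+0=6+0=6
L[3]='g': occ=0, LF[3]=C('g')+0=4+0=4
L[4]='g': occ=1, LF[4]=C('g')+1=4+1=5
L[5]='u': occ=0, LF[5]=C('u')+0=10+0=10
L[6]='$': occ=0, LF[6]=C('$')+0=0+0=0
L[7]='a': occ=0, LF[7]=C('a')+0=1+0=1
L[8]='k': occ=1, LF[8]=C('k')+1=6+1=7
L[9]='e': occ=0, LF[9]=C('e')+0=3+0=3
L[10]='n': occ=0, LF[10]=C('n')+0=8+0=8
L[11]='a': occ=1, LF[11]=C('a')+1=1+1=2

Answer: 9 11 6 4 5 10 0 1 7 3 8 2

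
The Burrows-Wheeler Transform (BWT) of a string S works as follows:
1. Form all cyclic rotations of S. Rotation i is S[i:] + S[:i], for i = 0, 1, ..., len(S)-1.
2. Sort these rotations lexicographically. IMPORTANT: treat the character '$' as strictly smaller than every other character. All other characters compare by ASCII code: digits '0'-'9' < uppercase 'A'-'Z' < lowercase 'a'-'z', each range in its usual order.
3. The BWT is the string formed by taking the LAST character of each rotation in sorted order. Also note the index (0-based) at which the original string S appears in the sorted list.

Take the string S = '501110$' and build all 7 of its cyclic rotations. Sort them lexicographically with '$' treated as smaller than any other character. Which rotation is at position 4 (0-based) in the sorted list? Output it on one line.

All 7 rotations (rotation i = S[i:]+S[:i]):
  rot[0] = 501110$
  rot[1] = 01110$5
  rot[2] = 1110$50
  rot[3] = 110$501
  rot[4] = 10$5011
  rot[5] = 0$50111
  rot[6] = $501110
Sorted (with $ < everything):
  sorted[0] = $501110
  sorted[1] = 0$50111
  sorted[2] = 01110$5
  sorted[3] = 10$5011
  sorted[4] = 110$501
  sorted[5] = 1110$50
  sorted[6] = 501110$
sorted[4] = 110$501

Answer: 110$501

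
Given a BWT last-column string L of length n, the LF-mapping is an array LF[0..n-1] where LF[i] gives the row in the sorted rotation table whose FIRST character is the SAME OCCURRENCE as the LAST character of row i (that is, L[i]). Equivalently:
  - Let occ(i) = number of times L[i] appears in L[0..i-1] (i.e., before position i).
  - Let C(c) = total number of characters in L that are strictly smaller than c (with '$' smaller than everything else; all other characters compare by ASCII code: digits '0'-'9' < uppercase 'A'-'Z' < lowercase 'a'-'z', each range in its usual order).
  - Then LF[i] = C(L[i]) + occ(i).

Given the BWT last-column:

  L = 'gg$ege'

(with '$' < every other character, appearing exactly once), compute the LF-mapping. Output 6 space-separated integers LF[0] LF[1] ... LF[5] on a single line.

Char counts: '$':1, 'e':2, 'g':3
C (first-col start): C('$')=0, C('e')=1, C('g')=3
L[0]='g': occ=0, LF[0]=C('g')+0=3+0=3
L[1]='g': occ=1, LF[1]=C('g')+1=3+1=4
L[2]='$': occ=0, LF[2]=C('$')+0=0+0=0
L[3]='e': occ=0, LF[3]=C('e')+0=1+0=1
L[4]='g': occ=2, LF[4]=C('g')+2=3+2=5
L[5]='e': occ=1, LF[5]=C('e')+1=1+1=2

Answer: 3 4 0 1 5 2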